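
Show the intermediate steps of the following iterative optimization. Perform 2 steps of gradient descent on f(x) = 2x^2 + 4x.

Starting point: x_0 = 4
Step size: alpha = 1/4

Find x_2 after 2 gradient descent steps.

f(x) = 2x^2 + 4x, f'(x) = 4x + (4)
Step 1: f'(4) = 20, x_1 = 4 - 1/4 * 20 = -1
Step 2: f'(-1) = 0, x_2 = -1 - 1/4 * 0 = -1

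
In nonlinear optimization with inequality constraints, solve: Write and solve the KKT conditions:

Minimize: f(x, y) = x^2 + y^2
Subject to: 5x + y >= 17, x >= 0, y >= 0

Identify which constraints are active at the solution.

KKT conditions for min x^2 + y^2 s.t. 5x + 1y >= 17, x >= 0, y >= 0:
Stationarity: 2x = mu*5 + mu_x, 2y = mu*1 + mu_y, with mu, mu_x, mu_y >= 0
Complementary slackness: mu*(5x + y - 17) = 0, mu_x*x = 0, mu_y*y = 0
(0, 0) is infeasible (5*0 + 1*0 < 17), so if mu = 0 stationarity would force x = mu_x/2 >= 0, y = mu_y/2 >= 0 with mu_x*x = mu_y*y = 0, i.e. x = y = 0: contradiction. Hence mu > 0 and 5x + y = 17 is active.
Try x > 0, y > 0 (so mu_x = mu_y = 0): x = 5*mu/2, y = 1*mu/2
Substitute: 5*(5*mu/2) + 1*(1*mu/2) = 17
  mu*26/2 = 17 => mu = 17/13
x* = 85/26 > 0, y* = 17/26 > 0, consistent with mu_x = mu_y = 0.
f is convex and the constraints are linear, so this KKT point is the global minimum.
f* = 289/26
Active constraints: 5x + y >= 17 (holds with equality, mu = 17/13 > 0); x >= 0 and y >= 0 are inactive (mu_x = mu_y = 0).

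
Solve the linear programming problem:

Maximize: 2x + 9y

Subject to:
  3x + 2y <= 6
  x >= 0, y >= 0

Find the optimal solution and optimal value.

The feasible region has vertices at [(0, 0), (2, 0), (0, 3)].
Checking objective 2x + 9y at each vertex:
  (0, 0): 2*0 + 9*0 = 0
  (2, 0): 2*2 + 9*0 = 4
  (0, 3): 2*0 + 9*3 = 27
Maximum is 27 at (0, 3).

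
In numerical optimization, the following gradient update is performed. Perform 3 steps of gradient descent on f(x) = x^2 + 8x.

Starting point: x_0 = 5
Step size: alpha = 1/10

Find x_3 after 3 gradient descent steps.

f(x) = x^2 + 8x, f'(x) = 2x + (8)
Step 1: f'(5) = 18, x_1 = 5 - 1/10 * 18 = 16/5
Step 2: f'(16/5) = 72/5, x_2 = 16/5 - 1/10 * 72/5 = 44/25
Step 3: f'(44/25) = 288/25, x_3 = 44/25 - 1/10 * 288/25 = 76/125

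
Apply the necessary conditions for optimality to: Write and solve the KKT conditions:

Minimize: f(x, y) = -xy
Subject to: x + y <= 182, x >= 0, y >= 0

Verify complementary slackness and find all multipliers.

Problem: min -xy s.t. x + y <= 182 (multiplier lambda), x >= 0 (mu_x), y >= 0 (mu_y)
KKT stationarity: -y + lambda - mu_x = 0, -x + lambda - mu_y = 0, with lambda, mu_x, mu_y >= 0
Complementary slackness: lambda*(x + y - 182) = 0, mu_x*x = 0, mu_y*y = 0
If lambda = 0: y = -mu_x <= 0 and x = -mu_y <= 0 force x = y = 0 with f = 0; but x = y = 91 is feasible with f = -8281 < 0, so this is not the minimum. Hence lambda > 0 and x + y = 182.
Try x > 0, y > 0 (so mu_x = mu_y = 0): y = lambda, x = lambda => x = y = lambda
x + y = 182 => 2*lambda = 182 => lambda = 91
x* = y* = 91 > 0, consistent with mu_x = mu_y = 0.
(Any feasible point with x = 0 or y = 0 has f = 0 > -8281, so the minimum is not on those boundaries.)
min(-xy) = -8281 (i.e. max xy = 8281)
Multipliers: lambda = 91, mu_x = 0, mu_y = 0
Complementary slackness: lambda*(x + y - 182) = 91*(91 + 91 - 182) = 0, mu_x*x = 0*91 = 0, mu_y*y = 0*91 = 0. Satisfied.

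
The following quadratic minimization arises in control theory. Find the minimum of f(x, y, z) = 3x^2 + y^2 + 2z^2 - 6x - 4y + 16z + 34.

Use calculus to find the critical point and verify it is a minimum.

f(x,y,z) = 3x^2 + y^2 + 2z^2 - 6x - 4y + 16z + 34
df/dx = 6x + (-6) = 0 => x = 1
df/dy = 2y + (-4) = 0 => y = 2
df/dz = 4z + (16) = 0 => z = -4
f(1,2,-4) = 3*(1)^2 + 1*(2)^2 + 2*(-4)^2 + -6*(1) + -4*(2) + 16*(-4) + 34 = -5
Hessian is diagonal with entries 6, 2, 4 > 0, confirmed minimum.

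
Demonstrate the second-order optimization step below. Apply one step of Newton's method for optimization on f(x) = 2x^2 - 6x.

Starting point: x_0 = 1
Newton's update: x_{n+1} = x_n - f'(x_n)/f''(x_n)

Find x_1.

f(x) = 2x^2 - 6x
f'(x) = 4x + (-6), f''(x) = 4
Newton step: x_1 = x_0 - f'(x_0)/f''(x_0)
f'(1) = -2
x_1 = 1 - -2/4 = 3/2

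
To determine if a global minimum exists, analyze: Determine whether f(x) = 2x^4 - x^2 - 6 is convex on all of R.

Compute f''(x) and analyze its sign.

f(x) = 2x^4 - x^2 - 6
f'(x) = 8x^3 + -2x
f''(x) = 24x^2 + -2
f''(0) = -2 < 0, so not convex near x = 0
Therefore, f is not globally convex on R.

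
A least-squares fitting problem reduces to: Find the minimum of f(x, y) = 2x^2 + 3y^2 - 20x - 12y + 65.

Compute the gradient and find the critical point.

f(x,y) = 2x^2 + 3y^2 - 20x - 12y + 65
df/dx = 4x + (-20) = 0  =>  x = 5
df/dy = 6y + (-12) = 0  =>  y = 2
f(5, 2) = 2*(5)^2 + 3*(2)^2 + -20*(5) + -12*(2) + 65 = 3
Hessian is diagonal with entries 4, 6 > 0, so this is a minimum.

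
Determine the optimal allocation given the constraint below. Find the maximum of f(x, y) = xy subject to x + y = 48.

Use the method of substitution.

Substitute y = 48 - x into f(x,y) = xy:
g(x) = x(48 - x) = 48x - x^2
g'(x) = 48 - 2x = 0  =>  x = 24
y = 48 - 24 = 24
Maximum value = 24 * 24 = 576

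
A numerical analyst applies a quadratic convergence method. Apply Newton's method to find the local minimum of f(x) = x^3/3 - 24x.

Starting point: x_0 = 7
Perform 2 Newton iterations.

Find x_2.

f(x) = x^3/3 - 24x
f'(x) = x^2 - 24, f''(x) = 2x
Newton update: x_{n+1} = x_n - (x_n^2 - 24)/(2*x_n)
Step 1: x_0 = 7, f'=25, f''=14, x_1 = 73/14
Step 2: x_1 = 73/14, f'=625/196, f''=73/7, x_2 = 10033/2044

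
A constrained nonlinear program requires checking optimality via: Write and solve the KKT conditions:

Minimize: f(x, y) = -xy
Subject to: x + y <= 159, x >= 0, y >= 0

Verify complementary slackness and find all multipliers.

Problem: min -xy s.t. x + y <= 159 (multiplier lambda), x >= 0 (mu_x), y >= 0 (mu_y)
KKT stationarity: -y + lambda - mu_x = 0, -x + lambda - mu_y = 0, with lambda, mu_x, mu_y >= 0
Complementary slackness: lambda*(x + y - 159) = 0, mu_x*x = 0, mu_y*y = 0
If lambda = 0: y = -mu_x <= 0 and x = -mu_y <= 0 force x = y = 0 with f = 0; but x = y = 159/2 is feasible with f = -25281/4 < 0, so this is not the minimum. Hence lambda > 0 and x + y = 159.
Try x > 0, y > 0 (so mu_x = mu_y = 0): y = lambda, x = lambda => x = y = lambda
x + y = 159 => 2*lambda = 159 => lambda = 159/2
x* = y* = 159/2 > 0, consistent with mu_x = mu_y = 0.
(Any feasible point with x = 0 or y = 0 has f = 0 > -25281/4, so the minimum is not on those boundaries.)
min(-xy) = -25281/4 (i.e. max xy = 25281/4)
Multipliers: lambda = 159/2, mu_x = 0, mu_y = 0
Complementary slackness: lambda*(x + y - 159) = 159/2*(159/2 + 159/2 - 159) = 0, mu_x*x = 0*159/2 = 0, mu_y*y = 0*159/2 = 0. Satisfied.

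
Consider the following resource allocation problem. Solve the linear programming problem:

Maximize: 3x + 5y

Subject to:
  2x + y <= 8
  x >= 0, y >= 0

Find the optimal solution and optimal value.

The feasible region has vertices at [(0, 0), (4, 0), (0, 8)].
Checking objective 3x + 5y at each vertex:
  (0, 0): 3*0 + 5*0 = 0
  (4, 0): 3*4 + 5*0 = 12
  (0, 8): 3*0 + 5*8 = 40
Maximum is 40 at (0, 8).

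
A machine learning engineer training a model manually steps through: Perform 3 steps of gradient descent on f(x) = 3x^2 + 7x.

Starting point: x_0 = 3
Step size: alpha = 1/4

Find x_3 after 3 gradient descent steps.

f(x) = 3x^2 + 7x, f'(x) = 6x + (7)
Step 1: f'(3) = 25, x_1 = 3 - 1/4 * 25 = -13/4
Step 2: f'(-13/4) = -25/2, x_2 = -13/4 - 1/4 * -25/2 = -1/8
Step 3: f'(-1/8) = 25/4, x_3 = -1/8 - 1/4 * 25/4 = -27/16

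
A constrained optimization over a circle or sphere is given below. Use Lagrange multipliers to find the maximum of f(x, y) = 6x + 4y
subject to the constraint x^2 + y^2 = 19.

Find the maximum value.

Set up Lagrange conditions: grad f = lambda * grad g
  6 = 2*lambda*x
  4 = 2*lambda*y
From these: x/y = 6/4, so x = 6t, y = 4t for some t.
Substitute into constraint: (6t)^2 + (4t)^2 = 19
  t^2 * 52 = 19
  t = sqrt(19/52)
Maximum = 6*x + 4*y = (6^2 + 4^2)*t = 52 * sqrt(19/52) = sqrt(988)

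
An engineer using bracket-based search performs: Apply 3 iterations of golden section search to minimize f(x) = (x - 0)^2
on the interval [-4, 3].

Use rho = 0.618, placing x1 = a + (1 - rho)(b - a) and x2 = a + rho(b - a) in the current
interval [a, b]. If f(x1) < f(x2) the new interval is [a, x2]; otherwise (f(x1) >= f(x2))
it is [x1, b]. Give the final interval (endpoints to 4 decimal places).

Golden section search for min of f(x) = (x - 0)^2 on [-4, 3].
Each step: x1 = a + (1 - rho)(b - a), x2 = a + rho(b - a); if f(x1) < f(x2) keep [a, x2], otherwise keep [x1, b].
Step 1: [-4.0000, 3.0000], x1=-1.3260 (f=1.7583), x2=0.3260 (f=0.1063); f(x1) > f(x2) => keep [-1.3260, 3.0000]
Step 2: [-1.3260, 3.0000], x1=0.3265 (f=0.1066), x2=1.3475 (f=1.8157); f(x1) < f(x2) => keep [-1.3260, 1.3475]
Step 3: [-1.3260, 1.3475], x1=-0.3047 (f=0.0929), x2=0.3262 (f=0.1064); f(x1) < f(x2) => keep [-1.3260, 0.3262]
Final interval: [-1.3260, 0.3262]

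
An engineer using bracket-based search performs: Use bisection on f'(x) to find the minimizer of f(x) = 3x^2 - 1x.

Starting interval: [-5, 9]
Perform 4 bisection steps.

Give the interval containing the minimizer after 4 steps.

Finding critical point of f(x) = 3x^2 - 1x using bisection on f'(x) = 6x + -1.
f'(x) = 0 when x = 1/6.
Starting interval: [-5, 9]
Step 1: mid = 2, f'(mid) = 11, new interval = [-5, 2]
Step 2: mid = -3/2, f'(mid) = -10, new interval = [-3/2, 2]
Step 3: mid = 1/4, f'(mid) = 1/2, new interval = [-3/2, 1/4]
Step 4: mid = -5/8, f'(mid) = -19/4, new interval = [-5/8, 1/4]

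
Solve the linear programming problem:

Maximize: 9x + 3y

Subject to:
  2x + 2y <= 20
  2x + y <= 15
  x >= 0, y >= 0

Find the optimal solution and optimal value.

Feasible vertices: (0, 0), (0, 10), (5, 5), (15/2, 0)
Objective 9x + 3y at each:
  (0, 0): 0
  (0, 10): 30
  (5, 5): 60
  (15/2, 0): 135/2
Maximum is 135/2 at (15/2, 0).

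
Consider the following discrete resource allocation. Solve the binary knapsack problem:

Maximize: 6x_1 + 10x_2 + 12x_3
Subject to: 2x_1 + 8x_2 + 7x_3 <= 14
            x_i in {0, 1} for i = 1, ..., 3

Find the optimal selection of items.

Items: item 1 (v=6, w=2), item 2 (v=10, w=8), item 3 (v=12, w=7)
Capacity: 14
Checking all 8 subsets (w = total weight, v = total value):
  {}: w = 0, v = 0
  {1}: w = 2, v = 6
  {2}: w = 8, v = 10
  {3}: w = 7, v = 12
  {1, 2}: w = 10, v = 16
  {1, 3}: w = 9, v = 18
  {2, 3}: w = 15 > 14, infeasible
  {1, 2, 3}: w = 17 > 14, infeasible
Best feasible subset: items [1, 3]
Total weight: 9 <= 14, total value: 18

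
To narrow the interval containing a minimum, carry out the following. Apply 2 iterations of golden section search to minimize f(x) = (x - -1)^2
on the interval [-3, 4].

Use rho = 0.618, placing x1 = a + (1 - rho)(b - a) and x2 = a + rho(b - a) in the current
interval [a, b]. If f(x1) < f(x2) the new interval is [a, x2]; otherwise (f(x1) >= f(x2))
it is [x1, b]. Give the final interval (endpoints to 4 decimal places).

Golden section search for min of f(x) = (x - -1)^2 on [-3, 4].
Each step: x1 = a + (1 - rho)(b - a), x2 = a + rho(b - a); if f(x1) < f(x2) keep [a, x2], otherwise keep [x1, b].
Step 1: [-3.0000, 4.0000], x1=-0.3260 (f=0.4543), x2=1.3260 (f=5.4103); f(x1) < f(x2) => keep [-3.0000, 1.3260]
Step 2: [-3.0000, 1.3260], x1=-1.3475 (f=0.1207), x2=-0.3265 (f=0.4536); f(x1) < f(x2) => keep [-3.0000, -0.3265]
Final interval: [-3.0000, -0.3265]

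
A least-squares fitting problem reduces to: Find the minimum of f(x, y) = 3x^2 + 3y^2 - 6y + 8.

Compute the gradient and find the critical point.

f(x,y) = 3x^2 + 3y^2 - 6y + 8
df/dx = 6x + (0) = 0  =>  x = 0
df/dy = 6y + (-6) = 0  =>  y = 1
f(0, 1) = 3*(0)^2 + 3*(1)^2 + -6*(1) + 8 = 5
Hessian is diagonal with entries 6, 6 > 0, so this is a minimum.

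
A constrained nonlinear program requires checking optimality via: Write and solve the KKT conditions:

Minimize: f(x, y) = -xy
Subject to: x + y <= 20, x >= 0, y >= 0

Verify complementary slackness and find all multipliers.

Problem: min -xy s.t. x + y <= 20 (multiplier lambda), x >= 0 (mu_x), y >= 0 (mu_y)
KKT stationarity: -y + lambda - mu_x = 0, -x + lambda - mu_y = 0, with lambda, mu_x, mu_y >= 0
Complementary slackness: lambda*(x + y - 20) = 0, mu_x*x = 0, mu_y*y = 0
If lambda = 0: y = -mu_x <= 0 and x = -mu_y <= 0 force x = y = 0 with f = 0; but x = y = 10 is feasible with f = -100 < 0, so this is not the minimum. Hence lambda > 0 and x + y = 20.
Try x > 0, y > 0 (so mu_x = mu_y = 0): y = lambda, x = lambda => x = y = lambda
x + y = 20 => 2*lambda = 20 => lambda = 10
x* = y* = 10 > 0, consistent with mu_x = mu_y = 0.
(Any feasible point with x = 0 or y = 0 has f = 0 > -100, so the minimum is not on those boundaries.)
min(-xy) = -100 (i.e. max xy = 100)
Multipliers: lambda = 10, mu_x = 0, mu_y = 0
Complementary slackness: lambda*(x + y - 20) = 10*(10 + 10 - 20) = 0, mu_x*x = 0*10 = 0, mu_y*y = 0*10 = 0. Satisfied.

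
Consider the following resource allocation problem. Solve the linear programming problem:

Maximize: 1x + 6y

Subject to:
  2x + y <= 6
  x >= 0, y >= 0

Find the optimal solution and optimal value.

The feasible region has vertices at [(0, 0), (3, 0), (0, 6)].
Checking objective 1x + 6y at each vertex:
  (0, 0): 1*0 + 6*0 = 0
  (3, 0): 1*3 + 6*0 = 3
  (0, 6): 1*0 + 6*6 = 36
Maximum is 36 at (0, 6).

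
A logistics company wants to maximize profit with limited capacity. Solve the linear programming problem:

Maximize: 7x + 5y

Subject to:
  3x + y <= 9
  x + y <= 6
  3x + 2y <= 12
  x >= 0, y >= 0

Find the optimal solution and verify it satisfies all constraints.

Feasible vertices: (0, 0), (0, 6), (2, 3), (3, 0)
Objective 7x + 5y at each vertex:
  (0, 0): 0
  (0, 6): 30
  (2, 3): 29
  (3, 0): 21
Maximum is 30 at (0, 6).
Verify constraints at (x, y) = (0, 6):
  3*0 + 1*6 = 6 <= 9
  1*0 + 1*6 = 6 <= 6 (active)
  3*0 + 2*6 = 12 <= 12 (active)
  x = 0 >= 0, y = 6 >= 0. All constraints satisfied.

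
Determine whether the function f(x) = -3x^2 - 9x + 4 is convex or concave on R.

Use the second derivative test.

f(x) = -3x^2 - 9x + 4
f'(x) = -6x - 9
f''(x) = -6
Since f''(x) = -6 < 0 for all x, f is concave on R.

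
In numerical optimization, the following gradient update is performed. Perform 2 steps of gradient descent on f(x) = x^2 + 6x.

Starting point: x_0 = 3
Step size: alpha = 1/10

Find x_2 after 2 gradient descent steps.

f(x) = x^2 + 6x, f'(x) = 2x + (6)
Step 1: f'(3) = 12, x_1 = 3 - 1/10 * 12 = 9/5
Step 2: f'(9/5) = 48/5, x_2 = 9/5 - 1/10 * 48/5 = 21/25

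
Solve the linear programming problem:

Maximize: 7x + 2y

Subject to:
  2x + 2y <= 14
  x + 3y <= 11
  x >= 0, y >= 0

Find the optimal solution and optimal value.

Feasible vertices: (0, 0), (0, 11/3), (5, 2), (7, 0)
Objective 7x + 2y at each:
  (0, 0): 0
  (0, 11/3): 22/3
  (5, 2): 39
  (7, 0): 49
Maximum is 49 at (7, 0).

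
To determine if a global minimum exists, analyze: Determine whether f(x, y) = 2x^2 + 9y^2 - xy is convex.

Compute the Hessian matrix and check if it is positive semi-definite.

f(x,y) = 2x^2 + 9y^2 - xy
Hessian H = [[4, -1], [-1, 18]]
trace(H) = 22, det(H) = 71
Eigenvalues: (22 +/- sqrt(200)) / 2 = 18.07, 3.929
Since both eigenvalues > 0, f is convex.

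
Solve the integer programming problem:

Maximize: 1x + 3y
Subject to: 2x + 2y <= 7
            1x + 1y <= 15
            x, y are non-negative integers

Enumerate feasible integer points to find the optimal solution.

Constraint 1: 2x + 2y <= 7
Constraint 2: 1x + 1y <= 15
Feasible x range (need y >= 0): 0 <= x <= min(7/2, 15/1) => x in {0, ..., 3}.
Enumerate feasible integer points row by row (the coefficient of y is 3 > 0, so for each x the largest feasible y gives the best value):
  x = 0: y <= min((7 - 2*0)/2, (15 - 1*0)/1) => y in {0, ..., 3}; best 1*0 + 3*3 = 9
  x = 1: y <= min((7 - 2*1)/2, (15 - 1*1)/1) => y in {0, ..., 2}; best 1*1 + 3*2 = 7
  x = 2: y <= min((7 - 2*2)/2, (15 - 1*2)/1) => y in {0, ..., 1}; best 1*2 + 3*1 = 5
  x = 3: y <= min((7 - 2*3)/2, (15 - 1*3)/1) => y in {0}; best 1*3 + 3*0 = 3
The maximum 1x + 3y = 9 is achieved at x = 0, y = 3.
Check: 2*0 + 2*3 = 6 <= 7 and 1*0 + 1*3 = 3 <= 15.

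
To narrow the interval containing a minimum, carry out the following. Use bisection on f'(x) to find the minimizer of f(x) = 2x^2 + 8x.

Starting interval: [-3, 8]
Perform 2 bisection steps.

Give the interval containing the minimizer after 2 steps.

Finding critical point of f(x) = 2x^2 + 8x using bisection on f'(x) = 4x + 8.
f'(x) = 0 when x = -2.
Starting interval: [-3, 8]
Step 1: mid = 5/2, f'(mid) = 18, new interval = [-3, 5/2]
Step 2: mid = -1/4, f'(mid) = 7, new interval = [-3, -1/4]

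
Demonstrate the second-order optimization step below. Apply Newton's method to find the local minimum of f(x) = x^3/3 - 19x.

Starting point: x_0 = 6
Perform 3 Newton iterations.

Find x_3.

f(x) = x^3/3 - 19x
f'(x) = x^2 - 19, f''(x) = 2x
Newton update: x_{n+1} = x_n - (x_n^2 - 19)/(2*x_n)
Step 1: x_0 = 6, f'=17, f''=12, x_1 = 55/12
Step 2: x_1 = 55/12, f'=289/144, f''=55/6, x_2 = 5761/1320
Step 3: x_2 = 5761/1320, f'=83521/1742400, f''=5761/660, x_3 = 66294721/15209040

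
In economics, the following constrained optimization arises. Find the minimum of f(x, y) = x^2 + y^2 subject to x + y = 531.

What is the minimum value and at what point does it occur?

Substitute y = 531 - x into f(x,y) = x^2 + y^2:
g(x) = x^2 + (531 - x)^2 = 2x^2 - 1062x + 281961
g'(x) = 4x - 1062 = 0  =>  x = 531/2
y = 531 - 531/2 = 531/2
Minimum value = (531/2)^2 + (531/2)^2 = 281961/2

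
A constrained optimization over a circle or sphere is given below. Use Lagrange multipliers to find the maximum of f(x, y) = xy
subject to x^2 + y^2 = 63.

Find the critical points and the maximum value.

Lagrange conditions: y = 2*lambda*x and x = 2*lambda*y
If x = 0 then y = 0, violating the constraint, so x, y != 0.
Dividing: y/x = x/y => x^2 = y^2 => y = x or y = -x
Constraint: 2x^2 = 63 => x^2 = 63/2 => x = +/-sqrt(63/2)
Critical points: (sqrt(63/2), sqrt(63/2)), (-sqrt(63/2), -sqrt(63/2)), (sqrt(63/2), -sqrt(63/2)), (-sqrt(63/2), sqrt(63/2))
  y = x:  xy = x^2 = 63/2  at (sqrt(63/2), sqrt(63/2)) and (-sqrt(63/2), -sqrt(63/2))
  y = -x: xy = -x^2 = -63/2 at (sqrt(63/2), -sqrt(63/2)) and (-sqrt(63/2), sqrt(63/2))
Maximum xy = 63/2 at (sqrt(63/2), sqrt(63/2)) and (-sqrt(63/2), -sqrt(63/2))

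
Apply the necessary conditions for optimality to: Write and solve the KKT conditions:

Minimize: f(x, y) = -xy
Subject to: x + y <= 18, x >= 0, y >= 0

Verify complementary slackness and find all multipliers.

Problem: min -xy s.t. x + y <= 18 (multiplier lambda), x >= 0 (mu_x), y >= 0 (mu_y)
KKT stationarity: -y + lambda - mu_x = 0, -x + lambda - mu_y = 0, with lambda, mu_x, mu_y >= 0
Complementary slackness: lambda*(x + y - 18) = 0, mu_x*x = 0, mu_y*y = 0
If lambda = 0: y = -mu_x <= 0 and x = -mu_y <= 0 force x = y = 0 with f = 0; but x = y = 9 is feasible with f = -81 < 0, so this is not the minimum. Hence lambda > 0 and x + y = 18.
Try x > 0, y > 0 (so mu_x = mu_y = 0): y = lambda, x = lambda => x = y = lambda
x + y = 18 => 2*lambda = 18 => lambda = 9
x* = y* = 9 > 0, consistent with mu_x = mu_y = 0.
(Any feasible point with x = 0 or y = 0 has f = 0 > -81, so the minimum is not on those boundaries.)
min(-xy) = -81 (i.e. max xy = 81)
Multipliers: lambda = 9, mu_x = 0, mu_y = 0
Complementary slackness: lambda*(x + y - 18) = 9*(9 + 9 - 18) = 0, mu_x*x = 0*9 = 0, mu_y*y = 0*9 = 0. Satisfied.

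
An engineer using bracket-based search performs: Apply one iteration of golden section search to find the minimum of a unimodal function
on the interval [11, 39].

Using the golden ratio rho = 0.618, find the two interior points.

Golden section search on [11, 39].
Golden ratio rho = 0.618 (approx).
Interior points:
  x_1 = 11 + (1-0.618)*28 = 21.6960
  x_2 = 11 + 0.618*28 = 28.3040
Compare f(x_1) and f(x_2) to determine which subinterval to keep.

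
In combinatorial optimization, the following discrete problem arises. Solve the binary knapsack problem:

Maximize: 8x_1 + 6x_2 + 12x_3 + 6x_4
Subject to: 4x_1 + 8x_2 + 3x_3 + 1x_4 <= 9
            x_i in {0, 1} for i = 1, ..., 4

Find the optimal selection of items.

Items: item 1 (v=8, w=4), item 2 (v=6, w=8), item 3 (v=12, w=3), item 4 (v=6, w=1)
Capacity: 9
Checking all 16 subsets (w = total weight, v = total value):
  {}: w = 0, v = 0
  {1}: w = 4, v = 8
  {2}: w = 8, v = 6
  {3}: w = 3, v = 12
  {4}: w = 1, v = 6
  {1, 2}: w = 12 > 9, infeasible
  {1, 3}: w = 7, v = 20
  {1, 4}: w = 5, v = 14
  {2, 3}: w = 11 > 9, infeasible
  {2, 4}: w = 9, v = 12
  {3, 4}: w = 4, v = 18
  {1, 2, 3}: w = 15 > 9, infeasible
  {1, 2, 4}: w = 13 > 9, infeasible
  {1, 3, 4}: w = 8, v = 26
  {2, 3, 4}: w = 12 > 9, infeasible
  {1, 2, 3, 4}: w = 16 > 9, infeasible
Best feasible subset: items [1, 3, 4]
Total weight: 8 <= 9, total value: 26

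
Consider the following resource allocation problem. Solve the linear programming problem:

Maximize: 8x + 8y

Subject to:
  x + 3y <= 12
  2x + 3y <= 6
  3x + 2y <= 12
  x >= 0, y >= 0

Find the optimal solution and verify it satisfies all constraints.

Feasible vertices: (0, 0), (0, 2), (3, 0)
Objective 8x + 8y at each vertex:
  (0, 0): 0
  (0, 2): 16
  (3, 0): 24
Maximum is 24 at (3, 0).
Verify constraints at (x, y) = (3, 0):
  1*3 + 3*0 = 3 <= 12
  2*3 + 3*0 = 6 <= 6 (active)
  3*3 + 2*0 = 9 <= 12
  x = 3 >= 0, y = 0 >= 0. All constraints satisfied.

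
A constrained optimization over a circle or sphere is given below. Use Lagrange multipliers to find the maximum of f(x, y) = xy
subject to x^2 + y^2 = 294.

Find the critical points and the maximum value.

Lagrange conditions: y = 2*lambda*x and x = 2*lambda*y
If x = 0 then y = 0, violating the constraint, so x, y != 0.
Dividing: y/x = x/y => x^2 = y^2 => y = x or y = -x
Constraint: 2x^2 = 294 => x^2 = 147 => x = +/-sqrt(147)
Critical points: (sqrt(147), sqrt(147)), (-sqrt(147), -sqrt(147)), (sqrt(147), -sqrt(147)), (-sqrt(147), sqrt(147))
  y = x:  xy = x^2 = 147  at (sqrt(147), sqrt(147)) and (-sqrt(147), -sqrt(147))
  y = -x: xy = -x^2 = -147 at (sqrt(147), -sqrt(147)) and (-sqrt(147), sqrt(147))
Maximum xy = 147 at (sqrt(147), sqrt(147)) and (-sqrt(147), -sqrt(147))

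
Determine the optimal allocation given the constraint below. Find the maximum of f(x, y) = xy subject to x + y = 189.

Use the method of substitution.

Substitute y = 189 - x into f(x,y) = xy:
g(x) = x(189 - x) = 189x - x^2
g'(x) = 189 - 2x = 0  =>  x = 189/2
y = 189 - 189/2 = 189/2
Maximum value = (189/2) * (189/2) = 35721/4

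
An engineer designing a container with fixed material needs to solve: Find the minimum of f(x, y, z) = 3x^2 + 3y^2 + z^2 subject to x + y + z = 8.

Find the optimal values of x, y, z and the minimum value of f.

Using Lagrange multipliers on f = 3x^2 + 3y^2 + z^2 with constraint x + y + z = 8:
Conditions: 2*3*x = lambda, 2*3*y = lambda, 2*1*z = lambda
So x = lambda/6, y = lambda/6, z = lambda/2
Substituting into constraint: lambda * (5/6) = 8
lambda = 48/5
x = 8/5, y = 8/5, z = 24/5
Minimum value = 192/5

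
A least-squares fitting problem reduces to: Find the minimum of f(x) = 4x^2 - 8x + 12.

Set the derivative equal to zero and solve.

f(x) = 4x^2 - 8x + 12
f'(x) = 8x + (-8) = 0
x = 8/8 = 1
f(1) = 8
Since f''(x) = 8 > 0, this is a minimum.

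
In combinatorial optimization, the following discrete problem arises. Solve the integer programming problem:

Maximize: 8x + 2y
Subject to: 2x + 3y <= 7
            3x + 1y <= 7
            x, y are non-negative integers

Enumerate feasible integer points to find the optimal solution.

Constraint 1: 2x + 3y <= 7
Constraint 2: 3x + 1y <= 7
Feasible x range (need y >= 0): 0 <= x <= min(7/2, 7/3) => x in {0, ..., 2}.
Enumerate feasible integer points row by row (the coefficient of y is 2 > 0, so for each x the largest feasible y gives the best value):
  x = 0: y <= min((7 - 2*0)/3, (7 - 3*0)/1) => y in {0, ..., 2}; best 8*0 + 2*2 = 4
  x = 1: y <= min((7 - 2*1)/3, (7 - 3*1)/1) => y in {0, ..., 1}; best 8*1 + 2*1 = 10
  x = 2: y <= min((7 - 2*2)/3, (7 - 3*2)/1) => y in {0, ..., 1}; best 8*2 + 2*1 = 18
The maximum 8x + 2y = 18 is achieved at x = 2, y = 1.
Check: 2*2 + 3*1 = 7 <= 7 and 3*2 + 1*1 = 7 <= 7.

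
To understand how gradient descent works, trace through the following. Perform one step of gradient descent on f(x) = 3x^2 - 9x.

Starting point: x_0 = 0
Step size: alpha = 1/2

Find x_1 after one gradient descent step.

f(x) = 3x^2 - 9x
f'(x) = 6x - 9
f'(0) = 6*0 + (-9) = -9
x_1 = x_0 - alpha * f'(x_0) = 0 - 1/2 * -9 = 9/2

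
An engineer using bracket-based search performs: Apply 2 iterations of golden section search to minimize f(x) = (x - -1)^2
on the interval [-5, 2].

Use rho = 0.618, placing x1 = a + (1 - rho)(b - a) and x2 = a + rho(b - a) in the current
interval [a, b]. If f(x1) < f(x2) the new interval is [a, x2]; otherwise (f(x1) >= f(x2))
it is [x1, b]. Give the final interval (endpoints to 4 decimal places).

Golden section search for min of f(x) = (x - -1)^2 on [-5, 2].
Each step: x1 = a + (1 - rho)(b - a), x2 = a + rho(b - a); if f(x1) < f(x2) keep [a, x2], otherwise keep [x1, b].
Step 1: [-5.0000, 2.0000], x1=-2.3260 (f=1.7583), x2=-0.6740 (f=0.1063); f(x1) > f(x2) => keep [-2.3260, 2.0000]
Step 2: [-2.3260, 2.0000], x1=-0.6735 (f=0.1066), x2=0.3475 (f=1.8157); f(x1) < f(x2) => keep [-2.3260, 0.3475]
Final interval: [-2.3260, 0.3475]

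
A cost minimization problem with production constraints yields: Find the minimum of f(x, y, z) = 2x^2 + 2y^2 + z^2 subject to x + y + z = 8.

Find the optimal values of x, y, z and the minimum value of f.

Using Lagrange multipliers on f = 2x^2 + 2y^2 + z^2 with constraint x + y + z = 8:
Conditions: 2*2*x = lambda, 2*2*y = lambda, 2*1*z = lambda
So x = lambda/4, y = lambda/4, z = lambda/2
Substituting into constraint: lambda * (1) = 8
lambda = 8
x = 2, y = 2, z = 4
Minimum value = 32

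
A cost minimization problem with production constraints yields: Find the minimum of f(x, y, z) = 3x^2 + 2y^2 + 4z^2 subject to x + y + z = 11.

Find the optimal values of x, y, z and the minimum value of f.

Using Lagrange multipliers on f = 3x^2 + 2y^2 + 4z^2 with constraint x + y + z = 11:
Conditions: 2*3*x = lambda, 2*2*y = lambda, 2*4*z = lambda
So x = lambda/6, y = lambda/4, z = lambda/8
Substituting into constraint: lambda * (13/24) = 11
lambda = 264/13
x = 44/13, y = 66/13, z = 33/13
Minimum value = 1452/13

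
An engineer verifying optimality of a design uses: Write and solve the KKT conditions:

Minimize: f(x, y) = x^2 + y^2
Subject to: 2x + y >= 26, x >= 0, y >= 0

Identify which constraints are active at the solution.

KKT conditions for min x^2 + y^2 s.t. 2x + 1y >= 26, x >= 0, y >= 0:
Stationarity: 2x = mu*2 + mu_x, 2y = mu*1 + mu_y, with mu, mu_x, mu_y >= 0
Complementary slackness: mu*(2x + y - 26) = 0, mu_x*x = 0, mu_y*y = 0
(0, 0) is infeasible (2*0 + 1*0 < 26), so if mu = 0 stationarity would force x = mu_x/2 >= 0, y = mu_y/2 >= 0 with mu_x*x = mu_y*y = 0, i.e. x = y = 0: contradiction. Hence mu > 0 and 2x + y = 26 is active.
Try x > 0, y > 0 (so mu_x = mu_y = 0): x = 2*mu/2, y = 1*mu/2
Substitute: 2*(2*mu/2) + 1*(1*mu/2) = 26
  mu*5/2 = 26 => mu = 52/5
x* = 52/5 > 0, y* = 26/5 > 0, consistent with mu_x = mu_y = 0.
f is convex and the constraints are linear, so this KKT point is the global minimum.
f* = 676/5
Active constraints: 2x + y >= 26 (holds with equality, mu = 52/5 > 0); x >= 0 and y >= 0 are inactive (mu_x = mu_y = 0).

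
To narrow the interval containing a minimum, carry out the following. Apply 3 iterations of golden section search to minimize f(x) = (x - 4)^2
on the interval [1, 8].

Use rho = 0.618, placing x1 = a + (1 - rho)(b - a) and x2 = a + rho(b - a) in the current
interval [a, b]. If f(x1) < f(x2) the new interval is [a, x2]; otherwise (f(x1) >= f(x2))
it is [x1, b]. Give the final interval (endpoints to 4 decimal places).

Golden section search for min of f(x) = (x - 4)^2 on [1, 8].
Each step: x1 = a + (1 - rho)(b - a), x2 = a + rho(b - a); if f(x1) < f(x2) keep [a, x2], otherwise keep [x1, b].
Step 1: [1.0000, 8.0000], x1=3.6740 (f=0.1063), x2=5.3260 (f=1.7583); f(x1) < f(x2) => keep [1.0000, 5.3260]
Step 2: [1.0000, 5.3260], x1=2.6525 (f=1.8157), x2=3.6735 (f=0.1066); f(x1) > f(x2) => keep [2.6525, 5.3260]
Step 3: [2.6525, 5.3260], x1=3.6738 (f=0.1064), x2=4.3047 (f=0.0929); f(x1) > f(x2) => keep [3.6738, 5.3260]
Final interval: [3.6738, 5.3260]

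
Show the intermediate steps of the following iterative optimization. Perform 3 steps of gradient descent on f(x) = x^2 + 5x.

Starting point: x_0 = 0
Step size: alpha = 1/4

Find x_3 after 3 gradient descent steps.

f(x) = x^2 + 5x, f'(x) = 2x + (5)
Step 1: f'(0) = 5, x_1 = 0 - 1/4 * 5 = -5/4
Step 2: f'(-5/4) = 5/2, x_2 = -5/4 - 1/4 * 5/2 = -15/8
Step 3: f'(-15/8) = 5/4, x_3 = -15/8 - 1/4 * 5/4 = -35/16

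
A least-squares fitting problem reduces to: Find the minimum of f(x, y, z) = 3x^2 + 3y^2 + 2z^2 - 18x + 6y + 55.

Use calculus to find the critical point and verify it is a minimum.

f(x,y,z) = 3x^2 + 3y^2 + 2z^2 - 18x + 6y + 55
df/dx = 6x + (-18) = 0 => x = 3
df/dy = 6y + (6) = 0 => y = -1
df/dz = 4z + (0) = 0 => z = 0
f(3,-1,0) = 3*(3)^2 + 3*(-1)^2 + 2*(0)^2 + -18*(3) + 6*(-1) + 55 = 25
Hessian is diagonal with entries 6, 6, 4 > 0, confirmed minimum.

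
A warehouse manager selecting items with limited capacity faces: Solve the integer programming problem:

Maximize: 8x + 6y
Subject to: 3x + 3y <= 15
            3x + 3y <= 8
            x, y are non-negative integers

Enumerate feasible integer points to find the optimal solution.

Constraint 1: 3x + 3y <= 15
Constraint 2: 3x + 3y <= 8
Feasible x range (need y >= 0): 0 <= x <= min(15/3, 8/3) => x in {0, ..., 2}.
Enumerate feasible integer points row by row (the coefficient of y is 6 > 0, so for each x the largest feasible y gives the best value):
  x = 0: y <= min((15 - 3*0)/3, (8 - 3*0)/3) => y in {0, ..., 2}; best 8*0 + 6*2 = 12
  x = 1: y <= min((15 - 3*1)/3, (8 - 3*1)/3) => y in {0, ..., 1}; best 8*1 + 6*1 = 14
  x = 2: y <= min((15 - 3*2)/3, (8 - 3*2)/3) => y in {0}; best 8*2 + 6*0 = 16
The maximum 8x + 6y = 16 is achieved at x = 2, y = 0.
Check: 3*2 + 3*0 = 6 <= 15 and 3*2 + 3*0 = 6 <= 8.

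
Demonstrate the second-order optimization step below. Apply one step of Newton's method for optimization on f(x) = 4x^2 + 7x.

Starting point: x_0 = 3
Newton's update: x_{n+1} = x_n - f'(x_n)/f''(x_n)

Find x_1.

f(x) = 4x^2 + 7x
f'(x) = 8x + (7), f''(x) = 8
Newton step: x_1 = x_0 - f'(x_0)/f''(x_0)
f'(3) = 31
x_1 = 3 - 31/8 = -7/8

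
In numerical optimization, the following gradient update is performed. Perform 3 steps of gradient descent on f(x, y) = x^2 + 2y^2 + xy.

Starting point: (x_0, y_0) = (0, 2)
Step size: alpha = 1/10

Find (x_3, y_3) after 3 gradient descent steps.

f(x,y) = x^2 + 2y^2 + xy
grad_x = 2x + 1y, grad_y = 4y + 1x
Step 1: grad = (2, 8), (-1/5, 6/5)
Step 2: grad = (4/5, 23/5), (-7/25, 37/50)
Step 3: grad = (9/50, 67/25), (-149/500, 59/125)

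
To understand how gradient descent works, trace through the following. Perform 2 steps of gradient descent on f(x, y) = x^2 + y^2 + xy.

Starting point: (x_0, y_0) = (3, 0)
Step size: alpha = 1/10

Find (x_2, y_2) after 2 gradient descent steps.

f(x,y) = x^2 + y^2 + xy
grad_x = 2x + 1y, grad_y = 2y + 1x
Step 1: grad = (6, 3), (12/5, -3/10)
Step 2: grad = (9/2, 9/5), (39/20, -12/25)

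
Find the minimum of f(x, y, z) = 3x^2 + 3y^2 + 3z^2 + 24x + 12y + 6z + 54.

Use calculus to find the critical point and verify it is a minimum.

f(x,y,z) = 3x^2 + 3y^2 + 3z^2 + 24x + 12y + 6z + 54
df/dx = 6x + (24) = 0 => x = -4
df/dy = 6y + (12) = 0 => y = -2
df/dz = 6z + (6) = 0 => z = -1
f(-4,-2,-1) = 3*(-4)^2 + 3*(-2)^2 + 3*(-1)^2 + 24*(-4) + 12*(-2) + 6*(-1) + 54 = -9
Hessian is diagonal with entries 6, 6, 6 > 0, confirmed minimum.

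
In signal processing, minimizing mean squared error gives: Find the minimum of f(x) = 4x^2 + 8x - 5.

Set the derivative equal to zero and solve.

f(x) = 4x^2 + 8x - 5
f'(x) = 8x + (8) = 0
x = -8/8 = -1
f(-1) = -9
Since f''(x) = 8 > 0, this is a minimum.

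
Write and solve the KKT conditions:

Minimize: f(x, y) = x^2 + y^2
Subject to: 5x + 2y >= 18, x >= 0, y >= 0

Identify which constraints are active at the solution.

KKT conditions for min x^2 + y^2 s.t. 5x + 2y >= 18, x >= 0, y >= 0:
Stationarity: 2x = mu*5 + mu_x, 2y = mu*2 + mu_y, with mu, mu_x, mu_y >= 0
Complementary slackness: mu*(5x + 2y - 18) = 0, mu_x*x = 0, mu_y*y = 0
(0, 0) is infeasible (5*0 + 2*0 < 18), so if mu = 0 stationarity would force x = mu_x/2 >= 0, y = mu_y/2 >= 0 with mu_x*x = mu_y*y = 0, i.e. x = y = 0: contradiction. Hence mu > 0 and 5x + 2y = 18 is active.
Try x > 0, y > 0 (so mu_x = mu_y = 0): x = 5*mu/2, y = 2*mu/2
Substitute: 5*(5*mu/2) + 2*(2*mu/2) = 18
  mu*29/2 = 18 => mu = 36/29
x* = 90/29 > 0, y* = 36/29 > 0, consistent with mu_x = mu_y = 0.
f is convex and the constraints are linear, so this KKT point is the global minimum.
f* = 324/29
Active constraints: 5x + 2y >= 18 (holds with equality, mu = 36/29 > 0); x >= 0 and y >= 0 are inactive (mu_x = mu_y = 0).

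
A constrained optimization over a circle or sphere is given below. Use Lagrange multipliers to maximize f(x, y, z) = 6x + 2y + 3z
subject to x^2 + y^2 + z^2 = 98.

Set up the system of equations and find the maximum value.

Lagrange conditions: 6 = 2*lambda*x, 2 = 2*lambda*y, 3 = 2*lambda*z
So x:6 = y:2 = z:3, i.e. x = 6t, y = 2t, z = 3t
Constraint: t^2*(6^2 + 2^2 + 3^2) = 98
  t^2 * 49 = 98  =>  t = sqrt(2)
Maximum = 6*6t + 2*2t + 3*3t = 49*sqrt(2) = sqrt(4802)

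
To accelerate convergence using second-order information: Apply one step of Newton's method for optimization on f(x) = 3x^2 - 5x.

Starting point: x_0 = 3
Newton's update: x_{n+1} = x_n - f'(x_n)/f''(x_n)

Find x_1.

f(x) = 3x^2 - 5x
f'(x) = 6x + (-5), f''(x) = 6
Newton step: x_1 = x_0 - f'(x_0)/f''(x_0)
f'(3) = 13
x_1 = 3 - 13/6 = 5/6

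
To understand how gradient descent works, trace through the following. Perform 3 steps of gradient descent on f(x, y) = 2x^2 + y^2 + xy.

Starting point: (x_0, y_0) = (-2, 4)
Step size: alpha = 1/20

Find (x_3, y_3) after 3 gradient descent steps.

f(x,y) = 2x^2 + y^2 + xy
grad_x = 4x + 1y, grad_y = 2y + 1x
Step 1: grad = (-4, 6), (-9/5, 37/10)
Step 2: grad = (-7/2, 28/5), (-13/8, 171/50)
Step 3: grad = (-77/25, 1043/200), (-1471/1000, 12637/4000)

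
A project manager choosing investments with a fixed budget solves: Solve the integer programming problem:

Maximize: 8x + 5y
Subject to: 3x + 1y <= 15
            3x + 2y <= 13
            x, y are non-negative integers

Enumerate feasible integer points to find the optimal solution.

Constraint 1: 3x + 1y <= 15
Constraint 2: 3x + 2y <= 13
Feasible x range (need y >= 0): 0 <= x <= min(15/3, 13/3) => x in {0, ..., 4}.
Enumerate feasible integer points row by row (the coefficient of y is 5 > 0, so for each x the largest feasible y gives the best value):
  x = 0: y <= min((15 - 3*0)/1, (13 - 3*0)/2) => y in {0, ..., 6}; best 8*0 + 5*6 = 30
  x = 1: y <= min((15 - 3*1)/1, (13 - 3*1)/2) => y in {0, ..., 5}; best 8*1 + 5*5 = 33
  x = 2: y <= min((15 - 3*2)/1, (13 - 3*2)/2) => y in {0, ..., 3}; best 8*2 + 5*3 = 31
  x = 3: y <= min((15 - 3*3)/1, (13 - 3*3)/2) => y in {0, ..., 2}; best 8*3 + 5*2 = 34
  x = 4: y <= min((15 - 3*4)/1, (13 - 3*4)/2) => y in {0}; best 8*4 + 5*0 = 32
The maximum 8x + 5y = 34 is achieved at x = 3, y = 2.
Check: 3*3 + 1*2 = 11 <= 15 and 3*3 + 2*2 = 13 <= 13.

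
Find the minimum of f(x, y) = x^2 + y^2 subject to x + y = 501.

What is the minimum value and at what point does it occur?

Substitute y = 501 - x into f(x,y) = x^2 + y^2:
g(x) = x^2 + (501 - x)^2 = 2x^2 - 1002x + 251001
g'(x) = 4x - 1002 = 0  =>  x = 501/2
y = 501 - 501/2 = 501/2
Minimum value = (501/2)^2 + (501/2)^2 = 251001/2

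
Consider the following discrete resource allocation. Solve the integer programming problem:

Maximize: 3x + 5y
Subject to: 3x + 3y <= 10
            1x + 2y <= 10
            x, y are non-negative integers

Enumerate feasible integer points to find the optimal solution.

Constraint 1: 3x + 3y <= 10
Constraint 2: 1x + 2y <= 10
Feasible x range (need y >= 0): 0 <= x <= min(10/3, 10/1) => x in {0, ..., 3}.
Enumerate feasible integer points row by row (the coefficient of y is 5 > 0, so for each x the largest feasible y gives the best value):
  x = 0: y <= min((10 - 3*0)/3, (10 - 1*0)/2) => y in {0, ..., 3}; best 3*0 + 5*3 = 15
  x = 1: y <= min((10 - 3*1)/3, (10 - 1*1)/2) => y in {0, ..., 2}; best 3*1 + 5*2 = 13
  x = 2: y <= min((10 - 3*2)/3, (10 - 1*2)/2) => y in {0, ..., 1}; best 3*2 + 5*1 = 11
  x = 3: y <= min((10 - 3*3)/3, (10 - 1*3)/2) => y in {0}; best 3*3 + 5*0 = 9
The maximum 3x + 5y = 15 is achieved at x = 0, y = 3.
Check: 3*0 + 3*3 = 9 <= 10 and 1*0 + 2*3 = 6 <= 10.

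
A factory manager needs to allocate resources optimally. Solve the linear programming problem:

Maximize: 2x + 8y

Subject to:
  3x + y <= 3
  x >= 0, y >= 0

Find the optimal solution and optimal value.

The feasible region has vertices at [(0, 0), (1, 0), (0, 3)].
Checking objective 2x + 8y at each vertex:
  (0, 0): 2*0 + 8*0 = 0
  (1, 0): 2*1 + 8*0 = 2
  (0, 3): 2*0 + 8*3 = 24
Maximum is 24 at (0, 3).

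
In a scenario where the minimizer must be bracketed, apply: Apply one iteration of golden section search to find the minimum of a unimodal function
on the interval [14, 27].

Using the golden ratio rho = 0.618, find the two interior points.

Golden section search on [14, 27].
Golden ratio rho = 0.618 (approx).
Interior points:
  x_1 = 14 + (1-0.618)*13 = 18.9660
  x_2 = 14 + 0.618*13 = 22.0340
Compare f(x_1) and f(x_2) to determine which subinterval to keep.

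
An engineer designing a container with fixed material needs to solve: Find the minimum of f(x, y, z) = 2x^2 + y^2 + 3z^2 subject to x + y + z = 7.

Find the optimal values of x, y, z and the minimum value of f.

Using Lagrange multipliers on f = 2x^2 + y^2 + 3z^2 with constraint x + y + z = 7:
Conditions: 2*2*x = lambda, 2*1*y = lambda, 2*3*z = lambda
So x = lambda/4, y = lambda/2, z = lambda/6
Substituting into constraint: lambda * (11/12) = 7
lambda = 84/11
x = 21/11, y = 42/11, z = 14/11
Minimum value = 294/11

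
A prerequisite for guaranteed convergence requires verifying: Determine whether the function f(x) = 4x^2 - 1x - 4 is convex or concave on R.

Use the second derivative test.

f(x) = 4x^2 - 1x - 4
f'(x) = 8x - 1
f''(x) = 8
Since f''(x) = 8 > 0 for all x, f is convex on R.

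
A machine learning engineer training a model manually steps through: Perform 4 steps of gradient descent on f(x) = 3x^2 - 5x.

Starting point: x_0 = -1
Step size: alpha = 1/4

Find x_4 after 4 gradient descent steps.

f(x) = 3x^2 - 5x, f'(x) = 6x + (-5)
Step 1: f'(-1) = -11, x_1 = -1 - 1/4 * -11 = 7/4
Step 2: f'(7/4) = 11/2, x_2 = 7/4 - 1/4 * 11/2 = 3/8
Step 3: f'(3/8) = -11/4, x_3 = 3/8 - 1/4 * -11/4 = 17/16
Step 4: f'(17/16) = 11/8, x_4 = 17/16 - 1/4 * 11/8 = 23/32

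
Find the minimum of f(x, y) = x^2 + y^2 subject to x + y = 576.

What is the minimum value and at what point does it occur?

Substitute y = 576 - x into f(x,y) = x^2 + y^2:
g(x) = x^2 + (576 - x)^2 = 2x^2 - 1152x + 331776
g'(x) = 4x - 1152 = 0  =>  x = 288
y = 576 - 288 = 288
Minimum value = 288^2 + 288^2 = 165888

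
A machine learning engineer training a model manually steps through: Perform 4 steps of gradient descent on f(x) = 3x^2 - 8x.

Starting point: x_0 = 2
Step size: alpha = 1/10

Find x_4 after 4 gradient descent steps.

f(x) = 3x^2 - 8x, f'(x) = 6x + (-8)
Step 1: f'(2) = 4, x_1 = 2 - 1/10 * 4 = 8/5
Step 2: f'(8/5) = 8/5, x_2 = 8/5 - 1/10 * 8/5 = 36/25
Step 3: f'(36/25) = 16/25, x_3 = 36/25 - 1/10 * 16/25 = 172/125
Step 4: f'(172/125) = 32/125, x_4 = 172/125 - 1/10 * 32/125 = 844/625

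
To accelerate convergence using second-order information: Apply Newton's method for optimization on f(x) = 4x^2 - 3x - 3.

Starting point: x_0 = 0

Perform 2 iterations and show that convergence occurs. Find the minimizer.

f(x) = 4x^2 - 3x - 3, f'(x) = 8x + (-3), f''(x) = 8
Step 1: f'(0) = -3, x_1 = 0 - -3/8 = 3/8
Step 2: f'(3/8) = 0, x_2 = 3/8 (converged)
Newton's method converges in 1 step for quadratics.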